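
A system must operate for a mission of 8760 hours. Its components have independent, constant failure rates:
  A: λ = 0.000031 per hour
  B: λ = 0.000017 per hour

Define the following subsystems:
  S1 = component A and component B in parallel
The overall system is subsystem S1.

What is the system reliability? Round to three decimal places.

R(A) = exp(−0.000031 × 8760) = 0.76219
R(B) = exp(−0.000017 × 8760) = 0.86164
Parallel (A and B): 1 − (1 − 0.76219)(1 − 0.86164) = 0.967

0.967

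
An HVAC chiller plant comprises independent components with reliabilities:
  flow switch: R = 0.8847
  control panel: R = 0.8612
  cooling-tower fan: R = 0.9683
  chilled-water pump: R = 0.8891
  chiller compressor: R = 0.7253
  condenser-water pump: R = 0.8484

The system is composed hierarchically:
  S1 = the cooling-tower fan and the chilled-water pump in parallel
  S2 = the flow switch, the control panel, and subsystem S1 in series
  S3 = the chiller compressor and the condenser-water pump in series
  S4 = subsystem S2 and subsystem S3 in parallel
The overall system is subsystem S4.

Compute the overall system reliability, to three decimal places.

0.907

Parallel (cooling-tower fan and chilled-water pump): 1 − (1 − 0.96830)(1 − 0.88910) = 0.99648
Series (flow switch, control panel, and [0.99648]): 0.88470 × 0.86120 × 0.99648 = 0.75922
Series (chiller compressor and condenser-water pump): 0.72530 × 0.84840 = 0.61534
Parallel ([0.75922] and [0.61534]): 1 − (1 − 0.75922)(1 − 0.61534) = 0.907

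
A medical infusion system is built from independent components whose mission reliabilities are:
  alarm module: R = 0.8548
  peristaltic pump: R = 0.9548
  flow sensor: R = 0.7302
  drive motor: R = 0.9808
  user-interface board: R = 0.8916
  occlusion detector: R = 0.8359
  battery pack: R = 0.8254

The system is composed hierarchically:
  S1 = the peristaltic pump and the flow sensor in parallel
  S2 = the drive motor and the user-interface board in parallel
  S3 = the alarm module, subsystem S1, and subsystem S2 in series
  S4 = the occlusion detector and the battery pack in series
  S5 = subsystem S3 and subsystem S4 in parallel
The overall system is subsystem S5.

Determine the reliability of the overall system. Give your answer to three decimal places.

0.951

Parallel (peristaltic pump and flow sensor): 1 − (1 − 0.95480)(1 − 0.73020) = 0.98781
Parallel (drive motor and user-interface board): 1 − (1 − 0.98080)(1 − 0.89160) = 0.99792
Series (alarm module, [0.98781], and [0.99792]): 0.85480 × 0.98781 × 0.99792 = 0.84262
Series (occlusion detector and battery pack): 0.83590 × 0.82540 = 0.68995
Parallel ([0.84262] and [0.68995]): 1 − (1 − 0.84262)(1 − 0.68995) = 0.951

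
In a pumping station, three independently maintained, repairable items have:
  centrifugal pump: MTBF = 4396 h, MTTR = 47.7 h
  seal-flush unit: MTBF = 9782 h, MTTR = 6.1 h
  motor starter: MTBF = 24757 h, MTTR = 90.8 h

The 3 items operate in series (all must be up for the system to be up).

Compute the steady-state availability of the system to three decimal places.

0.985

A(centrifugal pump) = MTBF/(MTBF+MTTR) = 4396/(4396+47.7) = 0.989266
A(seal-flush unit) = MTBF/(MTBF+MTTR) = 9782/(9782+6.1) = 0.999377
A(motor starter) = MTBF/(MTBF+MTTR) = 24757/(24757+90.8) = 0.996346
Series availability: 0.989266 × 0.999377 × 0.996346 = 0.985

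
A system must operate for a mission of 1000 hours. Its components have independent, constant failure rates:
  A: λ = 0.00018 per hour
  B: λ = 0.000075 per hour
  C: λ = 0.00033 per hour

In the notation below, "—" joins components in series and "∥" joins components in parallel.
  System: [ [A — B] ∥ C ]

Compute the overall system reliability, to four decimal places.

R(A) = exp(−0.00018 × 1000) = 0.835270
R(B) = exp(−0.000075 × 1000) = 0.927743
R(C) = exp(−0.00033 × 1000) = 0.718924
Series (A and B): 0.835270 × 0.927743 = 0.774916
Parallel ([0.774916] and C): 1 − (1 − 0.774916)(1 − 0.718924) = 0.9367

0.9367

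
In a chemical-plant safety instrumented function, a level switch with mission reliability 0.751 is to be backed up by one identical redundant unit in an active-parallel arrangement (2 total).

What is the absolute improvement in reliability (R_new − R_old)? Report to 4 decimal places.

0.1870

R_before = 0.751
R_after = 1 − (1 − 0.751)^2 = 0.9380
ΔR = 0.9380 − 0.751 = 0.1870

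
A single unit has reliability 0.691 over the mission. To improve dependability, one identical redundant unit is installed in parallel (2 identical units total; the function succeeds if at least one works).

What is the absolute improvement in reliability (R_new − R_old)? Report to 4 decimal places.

0.2135

R_before = 0.691
R_after = 1 − (1 − 0.691)^2 = 0.9045
ΔR = 0.9045 − 0.691 = 0.2135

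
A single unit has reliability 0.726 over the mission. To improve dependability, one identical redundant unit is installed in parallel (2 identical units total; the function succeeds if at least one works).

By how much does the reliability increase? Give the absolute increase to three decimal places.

R_before = 0.726
R_after = 1 − (1 − 0.726)^2 = 0.925
ΔR = 0.925 − 0.726 = 0.199

0.199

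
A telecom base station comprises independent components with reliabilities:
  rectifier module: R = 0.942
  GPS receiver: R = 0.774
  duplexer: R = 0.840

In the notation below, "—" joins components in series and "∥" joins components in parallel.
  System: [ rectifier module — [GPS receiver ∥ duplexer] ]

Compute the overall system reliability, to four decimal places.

0.9079

Parallel (GPS receiver and duplexer): 1 − (1 − 0.774000)(1 − 0.840000) = 0.963840
Series (rectifier module and [0.963840]): 0.942000 × 0.963840 = 0.9079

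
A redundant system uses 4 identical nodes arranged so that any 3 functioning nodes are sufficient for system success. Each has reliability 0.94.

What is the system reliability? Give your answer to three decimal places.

R = Σ_{i=3}^{4} C(4,i) p^i (1−p)^{4−i} with p = 0.94
C(4,3)·0.94^3·0.06^1 = 0.19934
C(4,4)·0.94^4·0.06^0 = 0.78075
Sum = 0.980

0.980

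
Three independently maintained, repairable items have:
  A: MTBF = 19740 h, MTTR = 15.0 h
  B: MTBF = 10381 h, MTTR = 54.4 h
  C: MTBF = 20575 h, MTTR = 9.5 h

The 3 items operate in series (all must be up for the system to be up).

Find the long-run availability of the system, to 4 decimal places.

0.9936

A(A) = MTBF/(MTBF+MTTR) = 19740/(19740+15.0) = 0.999241
A(B) = MTBF/(MTBF+MTTR) = 10381/(10381+54.4) = 0.994787
A(C) = MTBF/(MTBF+MTTR) = 20575/(20575+9.5) = 0.999538
Series availability: 0.999241 × 0.994787 × 0.999538 = 0.9936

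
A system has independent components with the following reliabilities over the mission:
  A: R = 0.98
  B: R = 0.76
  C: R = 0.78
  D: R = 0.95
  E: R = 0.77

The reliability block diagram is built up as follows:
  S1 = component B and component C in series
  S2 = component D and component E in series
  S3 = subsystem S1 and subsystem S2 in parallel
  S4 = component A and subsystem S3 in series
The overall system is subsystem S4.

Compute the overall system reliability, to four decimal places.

0.8729

Series (B and C): 0.760000 × 0.780000 = 0.592800
Series (D and E): 0.950000 × 0.770000 = 0.731500
Parallel ([0.592800] and [0.731500]): 1 − (1 − 0.592800)(1 − 0.731500) = 0.890667
Series (A and [0.890667]): 0.980000 × 0.890667 = 0.8729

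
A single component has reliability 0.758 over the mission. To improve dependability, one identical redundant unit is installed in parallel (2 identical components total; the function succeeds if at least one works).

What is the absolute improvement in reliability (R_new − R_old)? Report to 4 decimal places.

0.1834

R_before = 0.758
R_after = 1 − (1 − 0.758)^2 = 0.9414
ΔR = 0.9414 − 0.758 = 0.1834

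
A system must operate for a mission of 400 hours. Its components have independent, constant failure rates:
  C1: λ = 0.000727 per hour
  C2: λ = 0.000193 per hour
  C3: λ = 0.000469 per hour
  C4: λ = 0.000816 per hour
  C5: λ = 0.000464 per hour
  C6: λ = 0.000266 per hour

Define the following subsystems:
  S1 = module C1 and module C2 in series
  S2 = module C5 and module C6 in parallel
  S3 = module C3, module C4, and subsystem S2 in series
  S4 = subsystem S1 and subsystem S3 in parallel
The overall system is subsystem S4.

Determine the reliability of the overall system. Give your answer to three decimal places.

R(C1) = exp(−0.000727 × 400) = 0.74767
R(C2) = exp(−0.000193 × 400) = 0.92570
R(C3) = exp(−0.000469 × 400) = 0.82895
R(C4) = exp(−0.000816 × 400) = 0.72152
R(C5) = exp(−0.000464 × 400) = 0.83061
R(C6) = exp(−0.000266 × 400) = 0.89906
Series (C1 and C2): 0.74767 × 0.92570 = 0.69212
Parallel (C5 and C6): 1 − (1 − 0.83061)(1 − 0.89906) = 0.98290
Series (C3, C4, and [0.98290]): 0.82895 × 0.72152 × 0.98290 = 0.58788
Parallel ([0.69212] and [0.58788]): 1 − (1 − 0.69212)(1 − 0.58788) = 0.873

0.873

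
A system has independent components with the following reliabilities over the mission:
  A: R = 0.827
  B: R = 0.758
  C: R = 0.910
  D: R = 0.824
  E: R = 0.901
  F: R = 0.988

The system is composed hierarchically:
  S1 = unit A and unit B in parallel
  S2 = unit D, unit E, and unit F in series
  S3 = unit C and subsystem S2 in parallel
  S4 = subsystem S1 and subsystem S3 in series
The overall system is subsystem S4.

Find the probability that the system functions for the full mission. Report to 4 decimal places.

Parallel (A and B): 1 − (1 − 0.827000)(1 − 0.758000) = 0.958134
Series (D, E, and F): 0.824000 × 0.901000 × 0.988000 = 0.733515
Parallel (C and [0.733515]): 1 − (1 − 0.910000)(1 − 0.733515) = 0.976016
Series ([0.958134] and [0.976016]): 0.958134 × 0.976016 = 0.9352

0.9352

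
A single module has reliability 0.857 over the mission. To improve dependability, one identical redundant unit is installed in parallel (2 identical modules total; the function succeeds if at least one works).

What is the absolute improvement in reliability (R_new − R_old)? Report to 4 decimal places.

R_before = 0.857
R_after = 1 − (1 − 0.857)^2 = 0.9796
ΔR = 0.9796 − 0.857 = 0.1226

0.1226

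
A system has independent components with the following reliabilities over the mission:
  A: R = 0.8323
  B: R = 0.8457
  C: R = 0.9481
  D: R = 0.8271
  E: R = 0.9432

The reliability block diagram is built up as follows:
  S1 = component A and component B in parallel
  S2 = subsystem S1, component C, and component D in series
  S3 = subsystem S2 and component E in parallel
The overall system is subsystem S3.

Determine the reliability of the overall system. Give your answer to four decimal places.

Parallel (A and B): 1 − (1 − 0.832300)(1 − 0.845700) = 0.974124
Series ([0.974124], C, and D): 0.974124 × 0.948100 × 0.827100 = 0.763882
Parallel ([0.763882] and E): 1 − (1 − 0.763882)(1 − 0.943200) = 0.9866

0.9866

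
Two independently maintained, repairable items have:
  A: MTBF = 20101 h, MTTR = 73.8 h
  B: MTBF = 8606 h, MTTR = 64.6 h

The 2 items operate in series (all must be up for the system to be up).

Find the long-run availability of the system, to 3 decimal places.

0.989

A(A) = MTBF/(MTBF+MTTR) = 20101/(20101+73.8) = 0.996342
A(B) = MTBF/(MTBF+MTTR) = 8606/(8606+64.6) = 0.992550
Series availability: 0.996342 × 0.992550 = 0.989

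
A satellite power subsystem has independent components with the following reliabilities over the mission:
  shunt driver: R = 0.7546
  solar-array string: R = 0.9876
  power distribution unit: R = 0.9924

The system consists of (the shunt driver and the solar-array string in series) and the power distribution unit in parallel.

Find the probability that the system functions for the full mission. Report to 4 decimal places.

0.9981

Series (shunt driver and solar-array string): 0.754600 × 0.987600 = 0.745243
Parallel ([0.745243] and power distribution unit): 1 − (1 − 0.745243)(1 − 0.992400) = 0.9981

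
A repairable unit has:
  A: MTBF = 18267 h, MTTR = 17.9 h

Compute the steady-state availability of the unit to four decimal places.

0.9990

A(A) = MTBF/(MTBF+MTTR) = 18267/(18267+17.9) = 0.9990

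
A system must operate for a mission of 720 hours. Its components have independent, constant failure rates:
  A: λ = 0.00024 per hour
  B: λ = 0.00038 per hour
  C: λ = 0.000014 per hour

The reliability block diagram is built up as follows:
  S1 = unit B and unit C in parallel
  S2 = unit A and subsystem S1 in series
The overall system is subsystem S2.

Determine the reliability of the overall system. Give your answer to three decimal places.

0.839

R(A) = exp(−0.00024 × 720) = 0.84131
R(B) = exp(−0.00038 × 720) = 0.76064
R(C) = exp(−0.000014 × 720) = 0.98997
Parallel (B and C): 1 − (1 − 0.76064)(1 − 0.98997) = 0.99760
Series (A and [0.99760]): 0.84131 × 0.99760 = 0.839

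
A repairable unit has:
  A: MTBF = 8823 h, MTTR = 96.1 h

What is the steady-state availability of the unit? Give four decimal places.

0.9892

A(A) = MTBF/(MTBF+MTTR) = 8823/(8823+96.1) = 0.9892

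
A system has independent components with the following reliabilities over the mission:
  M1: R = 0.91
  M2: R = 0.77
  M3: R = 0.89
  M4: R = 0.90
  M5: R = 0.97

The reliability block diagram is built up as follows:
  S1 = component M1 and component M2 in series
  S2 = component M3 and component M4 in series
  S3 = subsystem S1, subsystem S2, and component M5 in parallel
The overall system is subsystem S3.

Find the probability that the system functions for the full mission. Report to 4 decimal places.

Series (M1 and M2): 0.910000 × 0.770000 = 0.700700
Series (M3 and M4): 0.890000 × 0.900000 = 0.801000
Parallel ([0.700700], [0.801000], and M5): 1 − (1 − 0.700700)(1 − 0.801000)(1 − 0.970000) = 0.9982

0.9982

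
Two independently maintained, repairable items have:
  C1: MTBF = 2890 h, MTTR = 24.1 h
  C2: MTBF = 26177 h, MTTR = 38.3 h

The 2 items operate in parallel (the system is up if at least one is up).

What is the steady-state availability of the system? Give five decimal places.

0.99999

A(C1) = MTBF/(MTBF+MTTR) = 2890/(2890+24.1) = 0.991730
A(C2) = MTBF/(MTBF+MTTR) = 26177/(26177+38.3) = 0.998539
Parallel availability: 1 − (1 − 0.991730)(1 − 0.998539) = 0.99999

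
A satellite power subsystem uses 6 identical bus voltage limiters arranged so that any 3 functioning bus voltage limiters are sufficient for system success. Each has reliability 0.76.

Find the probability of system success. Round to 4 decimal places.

R = Σ_{i=3}^{6} C(6,i) p^i (1−p)^{6−i} with p = 0.76
C(6,3)·0.76^3·0.24^3 = 0.121368
C(6,4)·0.76^4·0.24^2 = 0.288249
C(6,5)·0.76^5·0.24^1 = 0.365116
C(6,6)·0.76^6·0.24^0 = 0.192700
Sum = 0.9674

0.9674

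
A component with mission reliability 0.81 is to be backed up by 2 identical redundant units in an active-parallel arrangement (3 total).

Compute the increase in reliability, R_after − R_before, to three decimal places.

R_before = 0.81
R_after = 1 − (1 − 0.81)^3 = 0.993
ΔR = 0.993 − 0.81 = 0.183

0.183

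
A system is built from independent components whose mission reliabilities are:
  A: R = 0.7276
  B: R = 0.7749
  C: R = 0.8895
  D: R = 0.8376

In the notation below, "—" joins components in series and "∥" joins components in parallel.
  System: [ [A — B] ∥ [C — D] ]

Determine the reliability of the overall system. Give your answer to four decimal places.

0.8888

Series (A and B): 0.727600 × 0.774900 = 0.563817
Series (C and D): 0.889500 × 0.837600 = 0.745045
Parallel ([0.563817] and [0.745045]): 1 − (1 − 0.563817)(1 − 0.745045) = 0.8888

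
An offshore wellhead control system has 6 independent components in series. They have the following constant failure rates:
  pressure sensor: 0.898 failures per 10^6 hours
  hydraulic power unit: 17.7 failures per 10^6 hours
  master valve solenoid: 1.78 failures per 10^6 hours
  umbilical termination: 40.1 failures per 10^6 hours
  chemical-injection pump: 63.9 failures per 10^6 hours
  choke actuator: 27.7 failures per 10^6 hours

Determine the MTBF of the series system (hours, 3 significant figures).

6580

Series of exponential components: λ_sys = Σ λ_i
λ_sys = 0.000000898 + 0.0000177 + 0.00000178 + 0.0000401 + 0.0000639 + 0.0000277 = 1.5208e-04 /h
MTBF = 1 / λ_sys = 6580 h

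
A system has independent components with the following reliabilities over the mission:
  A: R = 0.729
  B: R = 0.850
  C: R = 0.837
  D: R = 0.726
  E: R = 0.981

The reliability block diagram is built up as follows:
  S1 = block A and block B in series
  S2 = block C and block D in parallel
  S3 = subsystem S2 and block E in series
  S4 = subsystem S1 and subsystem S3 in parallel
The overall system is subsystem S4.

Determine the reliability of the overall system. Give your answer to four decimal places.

Series (A and B): 0.729000 × 0.850000 = 0.619650
Parallel (C and D): 1 − (1 − 0.837000)(1 − 0.726000) = 0.955338
Series ([0.955338] and E): 0.955338 × 0.981000 = 0.937187
Parallel ([0.619650] and [0.937187]): 1 − (1 − 0.619650)(1 − 0.937187) = 0.9761

0.9761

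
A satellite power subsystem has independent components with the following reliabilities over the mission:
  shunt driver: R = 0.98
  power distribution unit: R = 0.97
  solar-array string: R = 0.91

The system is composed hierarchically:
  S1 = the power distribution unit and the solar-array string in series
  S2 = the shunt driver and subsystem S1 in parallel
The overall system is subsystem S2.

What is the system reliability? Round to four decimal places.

Series (power distribution unit and solar-array string): 0.970000 × 0.910000 = 0.882700
Parallel (shunt driver and [0.882700]): 1 − (1 − 0.980000)(1 − 0.882700) = 0.9977

0.9977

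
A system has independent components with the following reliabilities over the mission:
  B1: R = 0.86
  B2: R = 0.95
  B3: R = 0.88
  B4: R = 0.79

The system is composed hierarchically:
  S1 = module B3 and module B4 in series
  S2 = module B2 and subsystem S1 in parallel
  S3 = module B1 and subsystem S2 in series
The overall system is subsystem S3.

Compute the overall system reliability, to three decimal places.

0.847

Series (B3 and B4): 0.88000 × 0.79000 = 0.69520
Parallel (B2 and [0.69520]): 1 − (1 − 0.95000)(1 − 0.69520) = 0.98476
Series (B1 and [0.98476]): 0.86000 × 0.98476 = 0.847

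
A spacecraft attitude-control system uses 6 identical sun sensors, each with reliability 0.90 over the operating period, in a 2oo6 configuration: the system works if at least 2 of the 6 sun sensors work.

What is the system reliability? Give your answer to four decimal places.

0.9999

R = Σ_{i=2}^{6} C(6,i) p^i (1−p)^{6−i} with p = 0.90
C(6,2)·0.90^2·0.10^4 = 0.001215
C(6,3)·0.90^3·0.10^3 = 0.014580
C(6,4)·0.90^4·0.10^2 = 0.098415
C(6,5)·0.90^5·0.10^1 = 0.354294
C(6,6)·0.90^6·0.10^0 = 0.531441
Sum = 0.9999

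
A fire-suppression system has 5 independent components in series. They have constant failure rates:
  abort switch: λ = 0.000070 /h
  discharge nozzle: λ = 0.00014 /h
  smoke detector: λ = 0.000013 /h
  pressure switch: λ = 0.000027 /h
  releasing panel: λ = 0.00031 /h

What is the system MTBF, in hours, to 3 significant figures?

1790

Series of exponential components: λ_sys = Σ λ_i
λ_sys = 0.000070 + 0.00014 + 0.000013 + 0.000027 + 0.00031 = 5.6000e-04 /h
MTBF = 1 / λ_sys = 1790 h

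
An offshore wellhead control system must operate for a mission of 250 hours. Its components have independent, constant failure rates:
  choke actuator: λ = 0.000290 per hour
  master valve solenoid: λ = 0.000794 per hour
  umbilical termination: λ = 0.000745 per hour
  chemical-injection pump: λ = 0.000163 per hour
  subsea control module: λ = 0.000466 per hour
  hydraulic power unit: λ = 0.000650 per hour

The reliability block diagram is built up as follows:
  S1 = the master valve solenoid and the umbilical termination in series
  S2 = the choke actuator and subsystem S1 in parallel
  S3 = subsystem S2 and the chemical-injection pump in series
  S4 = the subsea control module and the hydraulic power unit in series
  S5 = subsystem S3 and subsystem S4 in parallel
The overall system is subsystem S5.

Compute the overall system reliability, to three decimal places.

R(choke actuator) = exp(−0.000290 × 250) = 0.93007
R(master valve solenoid) = exp(−0.000794 × 250) = 0.81996
R(umbilical termination) = exp(−0.000745 × 250) = 0.83007
R(chemical-injection pump) = exp(−0.000163 × 250) = 0.96007
R(subsea control module) = exp(−0.000466 × 250) = 0.89003
R(hydraulic power unit) = exp(−0.000650 × 250) = 0.85002
Series (master valve solenoid and umbilical termination): 0.81996 × 0.83007 = 0.68062
Parallel (choke actuator and [0.68062]): 1 − (1 − 0.93007)(1 − 0.68062) = 0.97767
Series ([0.97767] and chemical-injection pump): 0.97767 × 0.96007 = 0.93863
Series (subsea control module and hydraulic power unit): 0.89003 × 0.85002 = 0.75654
Parallel ([0.93863] and [0.75654]): 1 − (1 − 0.93863)(1 − 0.75654) = 0.985

0.985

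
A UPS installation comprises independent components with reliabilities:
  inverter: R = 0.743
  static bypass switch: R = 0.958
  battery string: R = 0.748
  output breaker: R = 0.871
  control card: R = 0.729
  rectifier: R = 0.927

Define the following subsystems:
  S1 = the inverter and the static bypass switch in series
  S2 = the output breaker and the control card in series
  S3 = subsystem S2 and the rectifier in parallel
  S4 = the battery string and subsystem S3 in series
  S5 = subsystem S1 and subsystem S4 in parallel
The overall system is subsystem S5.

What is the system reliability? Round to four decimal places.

0.9216

Series (inverter and static bypass switch): 0.743000 × 0.958000 = 0.711794
Series (output breaker and control card): 0.871000 × 0.729000 = 0.634959
Parallel ([0.634959] and rectifier): 1 − (1 − 0.634959)(1 − 0.927000) = 0.973352
Series (battery string and [0.973352]): 0.748000 × 0.973352 = 0.728067
Parallel ([0.711794] and [0.728067]): 1 − (1 − 0.711794)(1 − 0.728067) = 0.9216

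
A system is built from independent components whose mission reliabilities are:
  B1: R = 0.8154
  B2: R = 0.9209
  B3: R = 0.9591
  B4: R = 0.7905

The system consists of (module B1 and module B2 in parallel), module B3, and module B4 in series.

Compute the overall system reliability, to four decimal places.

Parallel (B1 and B2): 1 − (1 − 0.815400)(1 − 0.920900) = 0.985398
Series ([0.985398], B3, and B4): 0.985398 × 0.959100 × 0.790500 = 0.7471

0.7471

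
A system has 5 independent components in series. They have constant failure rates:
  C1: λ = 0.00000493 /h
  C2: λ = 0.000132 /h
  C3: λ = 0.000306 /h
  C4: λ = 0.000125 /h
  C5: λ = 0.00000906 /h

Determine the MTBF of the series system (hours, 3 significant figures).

Series of exponential components: λ_sys = Σ λ_i
λ_sys = 0.00000493 + 0.000132 + 0.000306 + 0.000125 + 0.00000906 = 5.7699e-04 /h
MTBF = 1 / λ_sys = 1730 h

1730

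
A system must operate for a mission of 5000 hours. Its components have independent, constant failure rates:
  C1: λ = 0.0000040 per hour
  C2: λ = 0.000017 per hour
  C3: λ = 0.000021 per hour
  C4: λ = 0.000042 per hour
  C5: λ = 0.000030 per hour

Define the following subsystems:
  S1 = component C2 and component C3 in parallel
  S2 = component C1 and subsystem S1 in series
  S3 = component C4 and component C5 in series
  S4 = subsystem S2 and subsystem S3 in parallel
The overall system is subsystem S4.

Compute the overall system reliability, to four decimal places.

0.9916

R(C1) = exp(−0.0000040 × 5000) = 0.980199
R(C2) = exp(−0.000017 × 5000) = 0.918512
R(C3) = exp(−0.000021 × 5000) = 0.900325
R(C4) = exp(−0.000042 × 5000) = 0.810584
R(C5) = exp(−0.000030 × 5000) = 0.860708
Parallel (C2 and C3): 1 − (1 − 0.918512)(1 − 0.900325) = 0.991878
Series (C1 and [0.991878]): 0.980199 × 0.991878 = 0.972238
Series (C4 and C5): 0.810584 × 0.860708 = 0.697676
Parallel ([0.972238] and [0.697676]): 1 − (1 − 0.972238)(1 − 0.697676) = 0.9916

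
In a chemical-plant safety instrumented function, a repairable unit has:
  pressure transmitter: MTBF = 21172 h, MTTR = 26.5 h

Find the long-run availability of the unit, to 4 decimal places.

0.9987

A(pressure transmitter) = MTBF/(MTBF+MTTR) = 21172/(21172+26.5) = 0.9987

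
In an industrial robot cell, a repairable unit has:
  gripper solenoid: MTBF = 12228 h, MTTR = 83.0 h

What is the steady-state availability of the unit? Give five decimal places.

A(gripper solenoid) = MTBF/(MTBF+MTTR) = 12228/(12228+83.0) = 0.99326

0.99326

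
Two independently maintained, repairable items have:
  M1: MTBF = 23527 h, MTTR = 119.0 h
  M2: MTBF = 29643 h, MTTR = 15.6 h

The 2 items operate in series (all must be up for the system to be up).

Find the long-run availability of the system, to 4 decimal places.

0.9944

A(M1) = MTBF/(MTBF+MTTR) = 23527/(23527+119.0) = 0.994967
A(M2) = MTBF/(MTBF+MTTR) = 29643/(29643+15.6) = 0.999474
Series availability: 0.994967 × 0.999474 = 0.9944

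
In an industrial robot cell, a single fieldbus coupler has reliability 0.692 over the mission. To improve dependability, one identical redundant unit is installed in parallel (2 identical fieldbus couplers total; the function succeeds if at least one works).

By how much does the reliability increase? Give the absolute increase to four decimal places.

0.2131

R_before = 0.692
R_after = 1 − (1 − 0.692)^2 = 0.9051
ΔR = 0.9051 − 0.692 = 0.2131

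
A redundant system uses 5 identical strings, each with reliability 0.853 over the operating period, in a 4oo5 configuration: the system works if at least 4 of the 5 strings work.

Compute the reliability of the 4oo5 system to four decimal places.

R = Σ_{i=4}^{5} C(5,i) p^i (1−p)^{5−i} with p = 0.853
C(5,4)·0.853^4·0.147^1 = 0.389120
C(5,5)·0.853^5·0.147^0 = 0.451591
Sum = 0.8407

0.8407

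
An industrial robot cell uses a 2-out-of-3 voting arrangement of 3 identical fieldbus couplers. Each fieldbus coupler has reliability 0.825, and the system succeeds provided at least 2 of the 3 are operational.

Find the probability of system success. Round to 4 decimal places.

R = Σ_{i=2}^{3} C(3,i) p^i (1−p)^{3−i} with p = 0.825
C(3,2)·0.825^2·0.175^1 = 0.357328
C(3,3)·0.825^3·0.175^0 = 0.561516
Sum = 0.9188

0.9188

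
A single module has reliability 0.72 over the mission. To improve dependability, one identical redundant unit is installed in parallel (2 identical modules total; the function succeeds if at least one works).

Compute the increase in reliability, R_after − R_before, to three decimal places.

R_before = 0.72
R_after = 1 − (1 − 0.72)^2 = 0.922
ΔR = 0.922 − 0.72 = 0.202

0.202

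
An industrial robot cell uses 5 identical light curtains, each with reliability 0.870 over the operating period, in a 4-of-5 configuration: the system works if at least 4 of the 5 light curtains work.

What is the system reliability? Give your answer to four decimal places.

R = Σ_{i=4}^{5} C(5,i) p^i (1−p)^{5−i} with p = 0.870
C(5,4)·0.870^4·0.130^1 = 0.372383
C(5,5)·0.870^5·0.130^0 = 0.498421
Sum = 0.8708

0.8708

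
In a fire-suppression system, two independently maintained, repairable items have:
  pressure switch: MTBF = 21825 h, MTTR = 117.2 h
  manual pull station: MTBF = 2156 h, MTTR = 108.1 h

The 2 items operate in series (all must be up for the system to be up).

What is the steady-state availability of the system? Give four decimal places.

0.9472

A(pressure switch) = MTBF/(MTBF+MTTR) = 21825/(21825+117.2) = 0.994659
A(manual pull station) = MTBF/(MTBF+MTTR) = 2156/(2156+108.1) = 0.952255
Series availability: 0.994659 × 0.952255 = 0.9472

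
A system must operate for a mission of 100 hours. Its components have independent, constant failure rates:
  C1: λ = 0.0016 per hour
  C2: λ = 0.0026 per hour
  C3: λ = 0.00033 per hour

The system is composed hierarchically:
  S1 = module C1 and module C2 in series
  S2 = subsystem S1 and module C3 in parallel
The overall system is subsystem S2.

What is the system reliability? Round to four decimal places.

R(C1) = exp(−0.0016 × 100) = 0.852144
R(C2) = exp(−0.0026 × 100) = 0.771052
R(C3) = exp(−0.00033 × 100) = 0.967539
Series (C1 and C2): 0.852144 × 0.771052 = 0.657047
Parallel ([0.657047] and C3): 1 − (1 − 0.657047)(1 − 0.967539) = 0.9889

0.9889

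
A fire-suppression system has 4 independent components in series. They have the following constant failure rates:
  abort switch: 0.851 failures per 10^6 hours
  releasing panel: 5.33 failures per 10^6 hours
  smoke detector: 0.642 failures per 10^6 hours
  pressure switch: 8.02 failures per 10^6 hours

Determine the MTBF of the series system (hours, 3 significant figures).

67400

Series of exponential components: λ_sys = Σ λ_i
λ_sys = 0.000000851 + 0.00000533 + 0.000000642 + 0.00000802 = 1.4843e-05 /h
MTBF = 1 / λ_sys = 67400 h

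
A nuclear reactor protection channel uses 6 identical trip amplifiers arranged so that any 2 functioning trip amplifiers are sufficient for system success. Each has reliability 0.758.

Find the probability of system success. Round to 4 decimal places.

R = Σ_{i=2}^{6} C(6,i) p^i (1−p)^{6−i} with p = 0.758
C(6,2)·0.758^2·0.242^4 = 0.029559
C(6,3)·0.758^3·0.242^3 = 0.123448
C(6,4)·0.758^4·0.242^2 = 0.290001
C(6,5)·0.758^5·0.242^1 = 0.363340
C(6,6)·0.758^6·0.242^0 = 0.189677
Sum = 0.9960

0.9960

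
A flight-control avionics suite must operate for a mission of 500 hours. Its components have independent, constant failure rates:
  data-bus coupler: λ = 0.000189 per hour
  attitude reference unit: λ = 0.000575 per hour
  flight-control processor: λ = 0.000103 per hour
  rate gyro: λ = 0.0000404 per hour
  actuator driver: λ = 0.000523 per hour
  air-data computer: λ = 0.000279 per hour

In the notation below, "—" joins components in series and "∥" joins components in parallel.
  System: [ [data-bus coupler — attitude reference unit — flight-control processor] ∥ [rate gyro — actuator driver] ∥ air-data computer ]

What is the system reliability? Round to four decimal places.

R(data-bus coupler) = exp(−0.000189 × 500) = 0.909828
R(attitude reference unit) = exp(−0.000575 × 500) = 0.750137
R(flight-control processor) = exp(−0.000103 × 500) = 0.949804
R(rate gyro) = exp(−0.0000404 × 500) = 0.980003
R(actuator driver) = exp(−0.000523 × 500) = 0.769896
R(air-data computer) = exp(−0.000279 × 500) = 0.869793
Series (data-bus coupler, attitude reference unit, and flight-control processor): 0.909828 × 0.750137 × 0.949804 = 0.648237
Series (rate gyro and actuator driver): 0.980003 × 0.769896 = 0.754500
Parallel ([0.648237], [0.754500], and air-data computer): 1 − (1 − 0.648237)(1 − 0.754500)(1 − 0.869793) = 0.9888

0.9888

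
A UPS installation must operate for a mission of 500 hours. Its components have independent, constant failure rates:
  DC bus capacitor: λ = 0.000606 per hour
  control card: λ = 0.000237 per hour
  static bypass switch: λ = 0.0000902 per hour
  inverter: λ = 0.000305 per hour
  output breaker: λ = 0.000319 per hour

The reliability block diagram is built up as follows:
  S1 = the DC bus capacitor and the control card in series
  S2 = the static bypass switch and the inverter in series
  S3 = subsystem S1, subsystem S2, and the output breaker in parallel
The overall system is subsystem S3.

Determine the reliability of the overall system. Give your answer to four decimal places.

R(DC bus capacitor) = exp(−0.000606 × 500) = 0.738599
R(control card) = exp(−0.000237 × 500) = 0.888252
R(static bypass switch) = exp(−0.0000902 × 500) = 0.955902
R(inverter) = exp(−0.000305 × 500) = 0.858559
R(output breaker) = exp(−0.000319 × 500) = 0.852570
Series (DC bus capacitor and control card): 0.738599 × 0.888252 = 0.656062
Series (static bypass switch and inverter): 0.955902 × 0.858559 = 0.820698
Parallel ([0.656062], [0.820698], and output breaker): 1 − (1 − 0.656062)(1 − 0.820698)(1 − 0.852570) = 0.9909

0.9909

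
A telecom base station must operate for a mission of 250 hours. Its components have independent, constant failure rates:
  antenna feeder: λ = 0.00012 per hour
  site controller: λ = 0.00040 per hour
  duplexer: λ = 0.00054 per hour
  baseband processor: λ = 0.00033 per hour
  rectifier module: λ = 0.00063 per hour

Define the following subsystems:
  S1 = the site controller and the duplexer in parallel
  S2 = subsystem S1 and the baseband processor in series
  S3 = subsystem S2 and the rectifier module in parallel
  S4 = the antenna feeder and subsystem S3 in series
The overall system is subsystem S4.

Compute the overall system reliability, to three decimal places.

R(antenna feeder) = exp(−0.00012 × 250) = 0.97045
R(site controller) = exp(−0.00040 × 250) = 0.90484
R(duplexer) = exp(−0.00054 × 250) = 0.87372
R(baseband processor) = exp(−0.00033 × 250) = 0.92081
R(rectifier module) = exp(−0.00063 × 250) = 0.85428
Parallel (site controller and duplexer): 1 − (1 − 0.90484)(1 − 0.87372) = 0.98798
Series ([0.98798] and baseband processor): 0.98798 × 0.92081 = 0.90974
Parallel ([0.90974] and rectifier module): 1 − (1 − 0.90974)(1 − 0.85428) = 0.98685
Series (antenna feeder and [0.98685]): 0.97045 × 0.98685 = 0.958

0.958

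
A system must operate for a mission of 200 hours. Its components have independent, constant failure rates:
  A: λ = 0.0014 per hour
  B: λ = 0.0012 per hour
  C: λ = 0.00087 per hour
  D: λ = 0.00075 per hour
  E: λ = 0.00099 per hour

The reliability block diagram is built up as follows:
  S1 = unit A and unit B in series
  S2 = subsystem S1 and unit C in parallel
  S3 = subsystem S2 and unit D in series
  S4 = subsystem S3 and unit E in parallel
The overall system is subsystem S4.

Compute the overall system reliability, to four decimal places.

R(A) = exp(−0.0014 × 200) = 0.755784
R(B) = exp(−0.0012 × 200) = 0.786628
R(C) = exp(−0.00087 × 200) = 0.840297
R(D) = exp(−0.00075 × 200) = 0.860708
R(E) = exp(−0.00099 × 200) = 0.820370
Series (A and B): 0.755784 × 0.786628 = 0.594521
Parallel ([0.594521] and C): 1 − (1 − 0.594521)(1 − 0.840297) = 0.935244
Series ([0.935244] and D): 0.935244 × 0.860708 = 0.804972
Parallel ([0.804972] and E): 1 − (1 − 0.804972)(1 − 0.820370) = 0.9650

0.9650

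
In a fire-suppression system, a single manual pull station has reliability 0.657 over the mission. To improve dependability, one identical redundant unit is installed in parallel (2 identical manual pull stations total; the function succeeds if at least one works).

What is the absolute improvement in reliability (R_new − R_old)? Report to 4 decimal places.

0.2254

R_before = 0.657
R_after = 1 − (1 − 0.657)^2 = 0.8824
ΔR = 0.8824 − 0.657 = 0.2254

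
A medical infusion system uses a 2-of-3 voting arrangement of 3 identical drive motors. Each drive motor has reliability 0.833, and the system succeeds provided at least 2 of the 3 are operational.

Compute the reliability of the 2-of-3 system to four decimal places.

R = Σ_{i=2}^{3} C(3,i) p^i (1−p)^{3−i} with p = 0.833
C(3,2)·0.833^2·0.167^1 = 0.347638
C(3,3)·0.833^3·0.167^0 = 0.578010
Sum = 0.9256

0.9256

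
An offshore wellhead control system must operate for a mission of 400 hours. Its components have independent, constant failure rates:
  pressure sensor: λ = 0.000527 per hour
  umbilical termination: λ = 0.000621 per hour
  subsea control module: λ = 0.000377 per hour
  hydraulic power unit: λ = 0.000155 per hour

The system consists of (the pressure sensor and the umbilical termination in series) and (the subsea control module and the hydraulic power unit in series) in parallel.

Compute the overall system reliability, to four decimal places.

0.9294

R(pressure sensor) = exp(−0.000527 × 400) = 0.809936
R(umbilical termination) = exp(−0.000621 × 400) = 0.780048
R(subsea control module) = exp(−0.000377 × 400) = 0.860020
R(hydraulic power unit) = exp(−0.000155 × 400) = 0.939883
Series (pressure sensor and umbilical termination): 0.809936 × 0.780048 = 0.631789
Series (subsea control module and hydraulic power unit): 0.860020 × 0.939883 = 0.808318
Parallel ([0.631789] and [0.808318]): 1 − (1 − 0.631789)(1 − 0.808318) = 0.9294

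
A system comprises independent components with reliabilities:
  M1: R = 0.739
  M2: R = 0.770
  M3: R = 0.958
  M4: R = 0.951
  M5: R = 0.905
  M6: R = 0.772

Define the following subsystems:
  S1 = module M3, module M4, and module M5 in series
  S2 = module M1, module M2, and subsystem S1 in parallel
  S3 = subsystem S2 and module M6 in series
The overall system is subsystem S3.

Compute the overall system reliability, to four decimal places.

Series (M3, M4, and M5): 0.958000 × 0.951000 × 0.905000 = 0.824507
Parallel (M1, M2, and [0.824507]): 1 − (1 − 0.739000)(1 − 0.770000)(1 − 0.824507) = 0.989465
Series ([0.989465] and M6): 0.989465 × 0.772000 = 0.7639

0.7639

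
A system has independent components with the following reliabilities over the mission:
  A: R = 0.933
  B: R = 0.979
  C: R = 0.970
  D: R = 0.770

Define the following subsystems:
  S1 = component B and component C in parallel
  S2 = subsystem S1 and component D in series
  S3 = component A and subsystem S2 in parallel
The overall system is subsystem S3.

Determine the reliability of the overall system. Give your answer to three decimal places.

Parallel (B and C): 1 − (1 − 0.97900)(1 − 0.97000) = 0.99937
Series ([0.99937] and D): 0.99937 × 0.77000 = 0.76951
Parallel (A and [0.76951]): 1 − (1 − 0.93300)(1 − 0.76951) = 0.985

0.985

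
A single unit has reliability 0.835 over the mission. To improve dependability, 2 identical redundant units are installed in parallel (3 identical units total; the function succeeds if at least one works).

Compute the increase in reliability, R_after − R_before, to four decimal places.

0.1605

R_before = 0.835
R_after = 1 − (1 − 0.835)^3 = 0.9955
ΔR = 0.9955 − 0.835 = 0.1605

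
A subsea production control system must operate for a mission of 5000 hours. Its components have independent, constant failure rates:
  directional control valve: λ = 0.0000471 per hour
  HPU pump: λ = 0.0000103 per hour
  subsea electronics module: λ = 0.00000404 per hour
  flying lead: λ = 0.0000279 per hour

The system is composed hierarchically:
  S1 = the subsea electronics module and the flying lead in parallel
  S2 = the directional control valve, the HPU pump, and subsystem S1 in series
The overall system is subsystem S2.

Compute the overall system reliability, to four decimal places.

0.7486

R(directional control valve) = exp(−0.0000471 × 5000) = 0.790176
R(HPU pump) = exp(−0.0000103 × 5000) = 0.949804
R(subsea electronics module) = exp(−0.00000404 × 5000) = 0.980003
R(flying lead) = exp(−0.0000279 × 5000) = 0.869793
Parallel (subsea electronics module and flying lead): 1 − (1 − 0.980003)(1 − 0.869793) = 0.997396
Series (directional control valve, HPU pump, and [0.997396]): 0.790176 × 0.949804 × 0.997396 = 0.7486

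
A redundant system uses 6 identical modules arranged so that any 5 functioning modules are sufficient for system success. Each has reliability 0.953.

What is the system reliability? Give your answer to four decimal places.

R = Σ_{i=5}^{6} C(6,i) p^i (1−p)^{6−i} with p = 0.953
C(6,5)·0.953^5·0.047^1 = 0.221673
C(6,6)·0.953^6·0.047^0 = 0.749130
Sum = 0.9708

0.9708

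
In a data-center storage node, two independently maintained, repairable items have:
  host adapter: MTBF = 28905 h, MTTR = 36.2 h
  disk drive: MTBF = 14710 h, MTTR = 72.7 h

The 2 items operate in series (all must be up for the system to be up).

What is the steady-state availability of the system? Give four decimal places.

0.9938

A(host adapter) = MTBF/(MTBF+MTTR) = 28905/(28905+36.2) = 0.998749
A(disk drive) = MTBF/(MTBF+MTTR) = 14710/(14710+72.7) = 0.995082
Series availability: 0.998749 × 0.995082 = 0.9938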